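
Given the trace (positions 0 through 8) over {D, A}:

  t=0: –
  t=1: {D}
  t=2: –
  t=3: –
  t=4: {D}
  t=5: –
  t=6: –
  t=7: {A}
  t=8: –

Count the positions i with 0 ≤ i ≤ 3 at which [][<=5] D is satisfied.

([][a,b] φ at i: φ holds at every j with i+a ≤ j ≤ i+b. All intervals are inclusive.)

0

Evaluate at each i in [0,3]:
  i=0: ✗ (fails at j=0)
  i=1: ✗ (fails at j=2)
  i=2: ✗ (fails at j=2)
  i=3: ✗ (fails at j=3)
Positions where it holds: {} → 0.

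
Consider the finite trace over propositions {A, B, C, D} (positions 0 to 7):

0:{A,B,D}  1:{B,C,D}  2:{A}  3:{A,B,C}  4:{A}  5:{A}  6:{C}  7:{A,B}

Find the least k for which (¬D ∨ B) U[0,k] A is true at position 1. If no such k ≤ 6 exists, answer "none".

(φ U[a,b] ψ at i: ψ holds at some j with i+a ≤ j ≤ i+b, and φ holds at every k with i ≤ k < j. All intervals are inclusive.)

1

Need earliest j ≥ 1 with A, and (¬D ∨ B) at every k in [1,j-1].
  j=1: rhs fails.
  j=2: rhs holds; lhs holds on [1,1]. k = 1.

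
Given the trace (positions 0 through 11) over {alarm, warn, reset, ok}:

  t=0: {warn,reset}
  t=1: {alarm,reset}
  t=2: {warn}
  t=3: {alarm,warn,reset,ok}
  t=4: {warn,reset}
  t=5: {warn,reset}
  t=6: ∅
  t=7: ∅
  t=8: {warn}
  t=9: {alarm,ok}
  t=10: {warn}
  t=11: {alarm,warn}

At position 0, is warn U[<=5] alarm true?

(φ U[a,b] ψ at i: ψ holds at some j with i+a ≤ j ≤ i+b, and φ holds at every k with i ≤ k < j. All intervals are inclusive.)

Holds

Need some j in [0,5] with alarm, and warn at every k in [0,j-1].
  j=0: alarm false.
  j=1: alarm holds; warn holds at every k in [0,0] → satisfied.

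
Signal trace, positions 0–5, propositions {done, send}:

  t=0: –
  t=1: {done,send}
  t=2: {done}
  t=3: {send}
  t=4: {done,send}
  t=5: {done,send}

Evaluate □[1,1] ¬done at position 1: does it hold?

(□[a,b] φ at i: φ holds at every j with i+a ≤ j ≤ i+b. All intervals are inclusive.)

Check ¬done at every j in [2,2]:
  j=2: false
Fails at j=2 → formula fails.

False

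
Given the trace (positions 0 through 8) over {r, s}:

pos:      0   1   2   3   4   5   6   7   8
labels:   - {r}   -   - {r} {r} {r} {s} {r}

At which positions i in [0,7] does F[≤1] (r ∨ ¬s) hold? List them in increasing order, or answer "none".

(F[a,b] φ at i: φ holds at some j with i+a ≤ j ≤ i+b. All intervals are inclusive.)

Evaluate at each i in [0,7]:
  i=0: ✓ (witness j=0)
  i=1: ✓ (witness j=1)
  i=2: ✓ (witness j=2)
  i=3: ✓ (witness j=3)
  i=4: ✓ (witness j=4)
  i=5: ✓ (witness j=5)
  i=6: ✓ (witness j=6)
  i=7: ✓ (witness j=8)

0, 1, 2, 3, 4, 5, 6, 7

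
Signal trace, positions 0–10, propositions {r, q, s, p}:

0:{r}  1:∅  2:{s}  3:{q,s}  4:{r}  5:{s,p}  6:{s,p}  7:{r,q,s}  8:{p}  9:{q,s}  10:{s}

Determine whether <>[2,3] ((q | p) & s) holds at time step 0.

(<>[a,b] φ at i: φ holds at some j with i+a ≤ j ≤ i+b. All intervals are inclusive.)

Holds

Check ((q | p) & s) at each j in [2,3]:
  j=2: false
  j=3: true
Found at j=3 → formula holds.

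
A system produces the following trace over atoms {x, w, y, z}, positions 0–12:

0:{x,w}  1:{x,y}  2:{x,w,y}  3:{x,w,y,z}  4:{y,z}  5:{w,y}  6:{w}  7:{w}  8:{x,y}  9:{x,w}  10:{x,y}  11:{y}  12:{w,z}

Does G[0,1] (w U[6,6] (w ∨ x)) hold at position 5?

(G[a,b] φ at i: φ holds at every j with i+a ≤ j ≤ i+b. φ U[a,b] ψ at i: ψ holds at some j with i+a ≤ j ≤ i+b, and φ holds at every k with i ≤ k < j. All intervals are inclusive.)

Check (w U[6,6] (w ∨ x)) at every j in [5,6]:
  j=5: fails
  j=6: fails
Fails at j=5 → formula fails.

Does not hold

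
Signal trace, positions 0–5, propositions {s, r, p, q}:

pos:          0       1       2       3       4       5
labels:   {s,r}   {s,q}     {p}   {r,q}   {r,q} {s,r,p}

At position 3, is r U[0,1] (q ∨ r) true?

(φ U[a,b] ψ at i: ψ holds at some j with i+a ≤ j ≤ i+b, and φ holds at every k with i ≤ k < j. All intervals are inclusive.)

Need some j in [3,4] with (q ∨ r), and r at every k in [3,j-1].
  j=3: (q ∨ r) holds; no prefix to check → satisfied.

Holds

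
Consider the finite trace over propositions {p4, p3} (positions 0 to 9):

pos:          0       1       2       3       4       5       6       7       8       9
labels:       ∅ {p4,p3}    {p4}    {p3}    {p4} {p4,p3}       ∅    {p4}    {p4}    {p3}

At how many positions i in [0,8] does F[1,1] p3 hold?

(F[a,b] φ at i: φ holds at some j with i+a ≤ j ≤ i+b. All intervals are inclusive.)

4

Evaluate at each i in [0,8]:
  i=0: ✓ (witness j=1)
  i=1: ✗ (none in [2,2])
  i=2: ✓ (witness j=3)
  i=3: ✗ (none in [4,4])
  i=4: ✓ (witness j=5)
  i=5: ✗ (none in [6,6])
  i=6: ✗ (none in [7,7])
  i=7: ✗ (none in [8,8])
  i=8: ✓ (witness j=9)
Positions where it holds: {0, 2, 4, 8} → 4.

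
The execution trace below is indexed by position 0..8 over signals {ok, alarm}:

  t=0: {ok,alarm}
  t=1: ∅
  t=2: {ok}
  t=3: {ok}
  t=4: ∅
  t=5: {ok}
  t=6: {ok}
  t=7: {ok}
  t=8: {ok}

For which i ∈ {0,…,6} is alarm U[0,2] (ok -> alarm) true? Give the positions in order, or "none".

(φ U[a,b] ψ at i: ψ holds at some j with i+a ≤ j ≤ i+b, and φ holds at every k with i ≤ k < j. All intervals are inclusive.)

0, 1, 4

Evaluate at each i in [0,6]:
  i=0: ✓ (rhs at j=0)
  i=1: ✓ (rhs at j=1)
  i=2: ✗ (lhs fails at k=2 before rhs at j=4)
  i=3: ✗ (lhs fails at k=3 before rhs at j=4)
  i=4: ✓ (rhs at j=4)
  i=5: ✗ (no rhs in [5,7])
  i=6: ✗ (no rhs in [6,8])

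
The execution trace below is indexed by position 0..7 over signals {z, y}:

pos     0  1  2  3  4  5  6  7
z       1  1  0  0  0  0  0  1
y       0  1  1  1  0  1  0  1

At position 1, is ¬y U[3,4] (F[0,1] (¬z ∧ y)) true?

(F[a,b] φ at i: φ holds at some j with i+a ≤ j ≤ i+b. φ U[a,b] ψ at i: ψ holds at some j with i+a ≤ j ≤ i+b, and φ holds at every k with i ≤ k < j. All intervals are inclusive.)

No

Need some j in [4,5] with F[0,1] (¬z ∧ y), and ¬y at every k in [1,j-1].
  j=4: F[0,1] (¬z ∧ y) holds, but ¬y fails at k=1 → not this j.
  j=5: F[0,1] (¬z ∧ y) holds, but ¬y fails at k=1 → not this j.
No j in the window works → until fails.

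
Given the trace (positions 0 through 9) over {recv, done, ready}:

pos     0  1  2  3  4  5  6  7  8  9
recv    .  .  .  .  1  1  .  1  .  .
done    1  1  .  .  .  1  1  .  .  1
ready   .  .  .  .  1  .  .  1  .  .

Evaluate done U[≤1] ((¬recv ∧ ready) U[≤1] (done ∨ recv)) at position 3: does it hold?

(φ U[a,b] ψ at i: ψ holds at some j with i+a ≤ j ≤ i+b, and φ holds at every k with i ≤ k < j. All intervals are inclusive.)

Need some j in [3,4] with ((¬recv ∧ ready) U[≤1] (done ∨ recv)), and done at every k in [3,j-1].
  j=3: ((¬recv ∧ ready) U[≤1] (done ∨ recv)) — fails.
  j=4: ((¬recv ∧ ready) U[≤1] (done ∨ recv)) holds, but done fails at k=3 → not this j.
No j in the window works → until fails.

Does not hold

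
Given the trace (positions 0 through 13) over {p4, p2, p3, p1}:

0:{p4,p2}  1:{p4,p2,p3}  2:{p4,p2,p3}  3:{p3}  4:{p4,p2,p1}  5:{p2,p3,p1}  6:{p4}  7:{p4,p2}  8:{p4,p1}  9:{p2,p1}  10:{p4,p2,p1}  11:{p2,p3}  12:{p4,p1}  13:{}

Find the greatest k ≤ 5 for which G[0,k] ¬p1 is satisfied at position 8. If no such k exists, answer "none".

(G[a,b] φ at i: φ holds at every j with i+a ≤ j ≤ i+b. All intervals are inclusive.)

none

¬p1 must hold from j=8 onward; find where it first fails.
  j=8: fails → no k works.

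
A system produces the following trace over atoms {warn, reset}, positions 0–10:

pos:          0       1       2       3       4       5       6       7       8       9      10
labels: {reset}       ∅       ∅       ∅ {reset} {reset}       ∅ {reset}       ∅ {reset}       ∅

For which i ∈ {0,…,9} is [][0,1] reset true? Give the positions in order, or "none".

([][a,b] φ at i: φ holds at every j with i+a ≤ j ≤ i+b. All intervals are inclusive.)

4

Evaluate at each i in [0,9]:
  i=0: ✗ (fails at j=1)
  i=1: ✗ (fails at j=1)
  i=2: ✗ (fails at j=2)
  i=3: ✗ (fails at j=3)
  i=4: ✓ (all of [4,5])
  i=5: ✗ (fails at j=6)
  i=6: ✗ (fails at j=6)
  i=7: ✗ (fails at j=8)
  i=8: ✗ (fails at j=8)
  i=9: ✗ (fails at j=10)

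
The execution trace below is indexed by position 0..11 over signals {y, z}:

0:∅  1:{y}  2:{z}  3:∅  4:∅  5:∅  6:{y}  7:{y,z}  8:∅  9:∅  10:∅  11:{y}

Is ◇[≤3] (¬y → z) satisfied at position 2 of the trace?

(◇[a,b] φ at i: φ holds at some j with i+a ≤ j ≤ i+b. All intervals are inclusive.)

Check (¬y → z) at each j in [2,5]:
  j=2: true
  j=3: false
  j=4: false
  j=5: false
Found at j=2 → formula holds.

True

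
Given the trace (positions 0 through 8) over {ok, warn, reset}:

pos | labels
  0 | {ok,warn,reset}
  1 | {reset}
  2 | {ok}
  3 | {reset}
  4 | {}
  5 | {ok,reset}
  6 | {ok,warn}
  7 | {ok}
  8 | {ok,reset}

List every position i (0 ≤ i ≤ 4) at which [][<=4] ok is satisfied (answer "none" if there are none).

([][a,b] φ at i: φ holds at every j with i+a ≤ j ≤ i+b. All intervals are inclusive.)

Evaluate at each i in [0,4]:
  i=0: ✗ (fails at j=1)
  i=1: ✗ (fails at j=1)
  i=2: ✗ (fails at j=3)
  i=3: ✗ (fails at j=3)
  i=4: ✗ (fails at j=4)

none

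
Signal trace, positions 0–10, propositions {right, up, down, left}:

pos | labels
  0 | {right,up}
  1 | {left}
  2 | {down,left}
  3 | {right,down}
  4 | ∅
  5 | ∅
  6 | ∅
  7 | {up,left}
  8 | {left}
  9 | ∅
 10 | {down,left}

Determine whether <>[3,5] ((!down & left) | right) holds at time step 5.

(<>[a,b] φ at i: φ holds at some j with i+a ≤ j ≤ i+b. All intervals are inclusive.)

Holds

Check ((!down & left) | right) at each j in [8,10]:
  j=8: true
  j=9: false
  j=10: false
Found at j=8 → formula holds.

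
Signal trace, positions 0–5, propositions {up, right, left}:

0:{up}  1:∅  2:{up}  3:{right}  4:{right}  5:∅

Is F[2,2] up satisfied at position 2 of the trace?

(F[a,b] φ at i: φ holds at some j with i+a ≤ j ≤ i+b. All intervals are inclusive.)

Check up at each j in [4,4]:
  j=4: false
No position in the window satisfies it → formula fails.

Does not hold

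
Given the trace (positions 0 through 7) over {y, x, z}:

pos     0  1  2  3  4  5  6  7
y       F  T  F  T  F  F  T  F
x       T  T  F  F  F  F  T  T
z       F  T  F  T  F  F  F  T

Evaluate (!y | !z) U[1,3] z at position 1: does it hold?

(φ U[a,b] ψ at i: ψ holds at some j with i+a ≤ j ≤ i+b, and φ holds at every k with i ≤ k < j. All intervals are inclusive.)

Does not hold

Need some j in [2,4] with z, and (!y | !z) at every k in [1,j-1].
  j=2: z false.
  j=3: z holds, but (!y | !z) fails at k=1 → not this j.
  j=4: z false.
No j in the window works → until fails.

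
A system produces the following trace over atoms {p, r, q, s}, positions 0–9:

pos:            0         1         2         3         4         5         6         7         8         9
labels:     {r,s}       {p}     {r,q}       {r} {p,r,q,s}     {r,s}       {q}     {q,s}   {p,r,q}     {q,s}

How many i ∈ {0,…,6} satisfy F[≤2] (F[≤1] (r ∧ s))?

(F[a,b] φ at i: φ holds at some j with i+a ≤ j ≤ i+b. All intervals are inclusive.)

6

Evaluate at each i in [0,6]:
  i=0: ✓ (witness j=0)
  i=1: ✓ (witness j=3)
  i=2: ✓ (witness j=3)
  i=3: ✓ (witness j=3)
  i=4: ✓ (witness j=4)
  i=5: ✓ (witness j=5)
  i=6: ✗ (none in [6,8])
Positions where it holds: {0, 1, 2, 3, 4, 5} → 6.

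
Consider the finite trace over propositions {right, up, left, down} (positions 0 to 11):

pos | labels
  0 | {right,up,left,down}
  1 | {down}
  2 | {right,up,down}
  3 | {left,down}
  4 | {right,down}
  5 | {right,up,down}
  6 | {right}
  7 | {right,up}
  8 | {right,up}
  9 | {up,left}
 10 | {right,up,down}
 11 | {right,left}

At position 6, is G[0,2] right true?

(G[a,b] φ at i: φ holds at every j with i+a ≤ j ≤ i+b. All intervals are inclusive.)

True

Check right at every j in [6,8]:
  j=6: true
  j=7: true
  j=8: true
All positions satisfy it → formula holds.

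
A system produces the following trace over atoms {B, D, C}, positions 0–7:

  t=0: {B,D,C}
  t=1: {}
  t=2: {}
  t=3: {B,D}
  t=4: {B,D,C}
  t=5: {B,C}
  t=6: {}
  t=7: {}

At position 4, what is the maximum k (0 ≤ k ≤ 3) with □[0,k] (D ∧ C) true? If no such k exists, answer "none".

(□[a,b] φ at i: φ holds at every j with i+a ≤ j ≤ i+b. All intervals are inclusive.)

(D ∧ C) must hold from j=4 onward; find where it first fails.
  j=4: holds
  j=5: fails
Holds on [4,4], so largest k = 0.

0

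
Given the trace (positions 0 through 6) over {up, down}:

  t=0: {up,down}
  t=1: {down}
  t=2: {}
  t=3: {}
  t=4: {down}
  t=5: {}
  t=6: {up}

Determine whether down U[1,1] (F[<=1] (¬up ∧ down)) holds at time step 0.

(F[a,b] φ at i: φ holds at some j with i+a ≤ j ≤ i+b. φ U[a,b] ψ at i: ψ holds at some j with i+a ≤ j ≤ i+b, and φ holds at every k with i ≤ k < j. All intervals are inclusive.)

Yes

Need some j in [1,1] with F[<=1] (¬up ∧ down), and down at every k in [0,j-1].
  j=1: F[<=1] (¬up ∧ down) holds; down holds at every k in [0,0] → satisfied.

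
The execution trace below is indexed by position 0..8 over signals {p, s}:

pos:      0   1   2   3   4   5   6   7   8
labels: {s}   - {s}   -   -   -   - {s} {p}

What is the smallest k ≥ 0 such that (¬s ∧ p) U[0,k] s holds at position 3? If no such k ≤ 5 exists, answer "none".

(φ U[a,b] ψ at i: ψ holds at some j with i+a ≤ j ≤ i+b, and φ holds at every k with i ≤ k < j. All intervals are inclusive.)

none

Need earliest j ≥ 3 with s, and (¬s ∧ p) at every k in [3,j-1].
  j=3: rhs fails.
  j=4: rhs fails.
  j=5: rhs fails.
  j=6: rhs fails.
  j=7: rhs holds but lhs fails at k=3.
  j=8: rhs fails.
No witness within the range → none.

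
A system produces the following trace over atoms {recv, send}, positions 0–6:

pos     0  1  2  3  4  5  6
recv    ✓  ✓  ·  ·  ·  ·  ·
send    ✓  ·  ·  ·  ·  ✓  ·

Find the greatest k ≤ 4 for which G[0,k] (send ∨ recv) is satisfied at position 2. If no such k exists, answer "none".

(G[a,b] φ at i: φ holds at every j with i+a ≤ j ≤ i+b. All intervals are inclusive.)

none

(send ∨ recv) must hold from j=2 onward; find where it first fails.
  j=2: fails → no k works.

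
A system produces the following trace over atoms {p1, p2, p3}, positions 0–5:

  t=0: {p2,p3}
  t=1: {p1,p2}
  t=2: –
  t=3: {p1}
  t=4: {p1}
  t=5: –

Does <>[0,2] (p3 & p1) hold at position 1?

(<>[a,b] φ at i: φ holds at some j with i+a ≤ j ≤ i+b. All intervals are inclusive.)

No

Check (p3 & p1) at each j in [1,3]:
  j=1: false
  j=2: false
  j=3: false
No position in the window satisfies it → formula fails.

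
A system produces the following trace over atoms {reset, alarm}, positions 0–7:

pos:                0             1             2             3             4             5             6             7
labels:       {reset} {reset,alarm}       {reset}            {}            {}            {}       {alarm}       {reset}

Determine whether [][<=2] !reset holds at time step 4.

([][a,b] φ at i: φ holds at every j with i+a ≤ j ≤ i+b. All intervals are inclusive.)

Check !reset at every j in [4,6]:
  j=4: true
  j=5: true
  j=6: true
All positions satisfy it → formula holds.

Holds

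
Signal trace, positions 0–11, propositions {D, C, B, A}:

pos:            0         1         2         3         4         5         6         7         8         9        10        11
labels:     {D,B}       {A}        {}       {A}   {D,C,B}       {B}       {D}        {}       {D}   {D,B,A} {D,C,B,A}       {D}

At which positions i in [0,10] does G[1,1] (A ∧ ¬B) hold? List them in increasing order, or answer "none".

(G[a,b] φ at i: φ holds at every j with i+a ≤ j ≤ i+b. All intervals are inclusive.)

Evaluate at each i in [0,10]:
  i=0: ✓ (all of [1,1])
  i=1: ✗ (fails at j=2)
  i=2: ✓ (all of [3,3])
  i=3: ✗ (fails at j=4)
  i=4: ✗ (fails at j=5)
  i=5: ✗ (fails at j=6)
  i=6: ✗ (fails at j=7)
  i=7: ✗ (fails at j=8)
  i=8: ✗ (fails at j=9)
  i=9: ✗ (fails at j=10)
  i=10: ✗ (fails at j=11)

0, 2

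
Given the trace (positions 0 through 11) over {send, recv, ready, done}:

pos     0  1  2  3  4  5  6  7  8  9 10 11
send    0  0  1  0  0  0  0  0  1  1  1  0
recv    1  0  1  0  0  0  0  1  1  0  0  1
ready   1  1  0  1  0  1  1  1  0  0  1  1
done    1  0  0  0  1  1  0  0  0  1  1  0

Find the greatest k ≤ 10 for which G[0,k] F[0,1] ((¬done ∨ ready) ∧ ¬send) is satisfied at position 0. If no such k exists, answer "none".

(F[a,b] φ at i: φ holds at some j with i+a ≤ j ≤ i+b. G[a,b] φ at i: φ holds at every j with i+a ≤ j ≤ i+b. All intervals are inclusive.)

F[0,1] ((¬done ∨ ready) ∧ ¬send) must hold from j=0 onward; find where it first fails.
  j=0: holds
  j=1: holds
  j=2: holds
  j=3: holds
  j=4: holds
  j=5: holds
  j=6: holds
  j=7: holds
  j=8: fails
Holds on [0,7], so largest k = 7.

7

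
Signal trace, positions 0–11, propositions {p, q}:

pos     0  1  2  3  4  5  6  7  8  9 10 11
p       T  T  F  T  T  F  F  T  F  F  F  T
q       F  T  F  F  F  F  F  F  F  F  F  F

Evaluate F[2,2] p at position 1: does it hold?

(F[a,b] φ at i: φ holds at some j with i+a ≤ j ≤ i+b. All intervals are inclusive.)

Check p at each j in [3,3]:
  j=3: true
Found at j=3 → formula holds.

Holds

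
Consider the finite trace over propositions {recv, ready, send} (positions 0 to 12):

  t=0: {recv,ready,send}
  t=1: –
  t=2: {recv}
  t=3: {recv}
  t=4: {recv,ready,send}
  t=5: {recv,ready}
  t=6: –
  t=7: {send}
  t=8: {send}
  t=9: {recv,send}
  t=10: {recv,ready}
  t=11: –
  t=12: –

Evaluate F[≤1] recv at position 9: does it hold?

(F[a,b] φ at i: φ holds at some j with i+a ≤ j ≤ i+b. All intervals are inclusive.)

Check recv at each j in [9,10]:
  j=9: true
  j=10: true
Found at j=9 → formula holds.

Yes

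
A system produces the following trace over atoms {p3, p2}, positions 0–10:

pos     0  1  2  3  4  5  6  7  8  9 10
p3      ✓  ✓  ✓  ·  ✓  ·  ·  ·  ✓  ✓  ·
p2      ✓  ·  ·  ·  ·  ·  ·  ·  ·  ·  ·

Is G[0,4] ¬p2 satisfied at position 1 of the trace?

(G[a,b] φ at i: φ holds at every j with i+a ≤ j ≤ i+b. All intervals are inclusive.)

Check ¬p2 at every j in [1,5]:
  j=1: true
  j=2: true
  j=3: true
  j=4: true
  j=5: true
All positions satisfy it → formula holds.

Holds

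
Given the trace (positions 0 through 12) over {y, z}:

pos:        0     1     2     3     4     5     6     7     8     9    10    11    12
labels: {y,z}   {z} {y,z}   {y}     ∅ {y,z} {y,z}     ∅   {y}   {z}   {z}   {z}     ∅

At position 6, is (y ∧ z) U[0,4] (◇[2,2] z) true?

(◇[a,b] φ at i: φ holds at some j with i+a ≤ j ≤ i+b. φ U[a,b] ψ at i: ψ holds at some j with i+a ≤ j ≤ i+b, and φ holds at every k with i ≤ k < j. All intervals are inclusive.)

Yes

Need some j in [6,10] with ◇[2,2] z, and (y ∧ z) at every k in [6,j-1].
  j=6: ◇[2,2] z — fails (none in [8,8]).
  j=7: ◇[2,2] z holds; (y ∧ z) holds at every k in [6,6] → satisfied.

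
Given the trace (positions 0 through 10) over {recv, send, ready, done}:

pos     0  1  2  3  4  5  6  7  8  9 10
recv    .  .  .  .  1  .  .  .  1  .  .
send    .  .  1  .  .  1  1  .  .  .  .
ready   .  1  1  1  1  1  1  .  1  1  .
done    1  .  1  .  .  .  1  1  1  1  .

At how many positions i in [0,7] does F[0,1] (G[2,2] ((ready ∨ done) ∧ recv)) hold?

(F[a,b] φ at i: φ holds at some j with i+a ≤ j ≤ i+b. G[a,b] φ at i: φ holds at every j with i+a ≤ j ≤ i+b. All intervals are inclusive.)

Evaluate at each i in [0,7]:
  i=0: ✗ (none in [0,1])
  i=1: ✓ (witness j=2)
  i=2: ✓ (witness j=2)
  i=3: ✗ (none in [3,4])
  i=4: ✗ (none in [4,5])
  i=5: ✓ (witness j=6)
  i=6: ✓ (witness j=6)
  i=7: ✗ (none in [7,8])
Positions where it holds: {1, 2, 5, 6} → 4.

4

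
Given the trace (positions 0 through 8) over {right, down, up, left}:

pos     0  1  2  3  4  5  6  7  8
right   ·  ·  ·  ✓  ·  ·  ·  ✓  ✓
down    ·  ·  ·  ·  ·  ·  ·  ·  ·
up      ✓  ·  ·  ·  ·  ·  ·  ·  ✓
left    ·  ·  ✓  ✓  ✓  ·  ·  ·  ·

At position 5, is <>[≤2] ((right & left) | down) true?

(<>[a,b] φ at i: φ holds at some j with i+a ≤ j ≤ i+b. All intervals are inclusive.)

No

Check ((right & left) | down) at each j in [5,7]:
  j=5: false
  j=6: false
  j=7: false
No position in the window satisfies it → formula fails.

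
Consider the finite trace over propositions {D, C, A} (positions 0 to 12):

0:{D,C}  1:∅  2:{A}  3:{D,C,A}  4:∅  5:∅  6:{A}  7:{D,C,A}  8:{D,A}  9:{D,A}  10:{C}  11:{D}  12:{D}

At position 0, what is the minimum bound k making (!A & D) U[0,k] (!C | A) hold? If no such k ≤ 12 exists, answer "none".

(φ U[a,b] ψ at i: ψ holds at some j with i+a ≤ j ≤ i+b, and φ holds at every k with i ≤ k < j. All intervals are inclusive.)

1

Need earliest j ≥ 0 with (!C | A), and (!A & D) at every k in [0,j-1].
  j=0: rhs fails.
  j=1: rhs holds; lhs holds on [0,0]. k = 1.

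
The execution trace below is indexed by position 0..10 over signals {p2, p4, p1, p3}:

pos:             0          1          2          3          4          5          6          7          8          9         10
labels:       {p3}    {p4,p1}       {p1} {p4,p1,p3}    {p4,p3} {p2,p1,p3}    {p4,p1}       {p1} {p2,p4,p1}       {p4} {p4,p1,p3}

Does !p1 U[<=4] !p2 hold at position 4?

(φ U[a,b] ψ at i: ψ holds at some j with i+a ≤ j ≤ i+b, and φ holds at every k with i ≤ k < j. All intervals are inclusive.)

True

Need some j in [4,8] with !p2, and !p1 at every k in [4,j-1].
  j=4: !p2 holds; no prefix to check → satisfied.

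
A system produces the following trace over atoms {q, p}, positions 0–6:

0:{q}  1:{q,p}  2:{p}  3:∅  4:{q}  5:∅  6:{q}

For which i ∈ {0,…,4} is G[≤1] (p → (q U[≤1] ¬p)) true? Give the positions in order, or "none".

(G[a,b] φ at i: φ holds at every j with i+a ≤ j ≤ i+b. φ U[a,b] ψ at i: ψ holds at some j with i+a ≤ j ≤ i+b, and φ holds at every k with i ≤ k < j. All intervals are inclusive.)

3, 4

Evaluate at each i in [0,4]:
  i=0: ✗ (fails at j=1)
  i=1: ✗ (fails at j=1)
  i=2: ✗ (fails at j=2)
  i=3: ✓ (all of [3,4])
  i=4: ✓ (all of [4,5])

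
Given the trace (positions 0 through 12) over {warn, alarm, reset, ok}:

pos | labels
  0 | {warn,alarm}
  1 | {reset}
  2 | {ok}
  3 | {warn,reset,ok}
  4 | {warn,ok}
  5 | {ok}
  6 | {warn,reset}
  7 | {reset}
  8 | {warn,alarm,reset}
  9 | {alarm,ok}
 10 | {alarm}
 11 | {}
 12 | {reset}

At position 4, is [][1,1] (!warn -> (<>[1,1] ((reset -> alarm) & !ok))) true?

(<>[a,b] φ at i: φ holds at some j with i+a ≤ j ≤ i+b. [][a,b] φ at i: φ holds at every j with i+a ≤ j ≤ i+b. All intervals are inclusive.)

Check (!warn -> (<>[1,1] ((reset -> alarm) & !ok))) at every j in [5,5]:
  j=5: antecedent true; consequent fails (none in [6,6]) → ✗
Fails at j=5 → formula fails.

False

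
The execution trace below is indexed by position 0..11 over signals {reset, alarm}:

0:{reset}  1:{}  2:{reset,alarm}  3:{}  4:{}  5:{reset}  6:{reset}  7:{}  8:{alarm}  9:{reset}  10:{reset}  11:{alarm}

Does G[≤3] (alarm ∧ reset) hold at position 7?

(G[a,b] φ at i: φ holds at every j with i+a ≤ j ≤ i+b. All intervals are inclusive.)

Check (alarm ∧ reset) at every j in [7,10]:
  j=7: false
  j=8: false
  j=9: false
  j=10: false
Fails at j=7 → formula fails.

No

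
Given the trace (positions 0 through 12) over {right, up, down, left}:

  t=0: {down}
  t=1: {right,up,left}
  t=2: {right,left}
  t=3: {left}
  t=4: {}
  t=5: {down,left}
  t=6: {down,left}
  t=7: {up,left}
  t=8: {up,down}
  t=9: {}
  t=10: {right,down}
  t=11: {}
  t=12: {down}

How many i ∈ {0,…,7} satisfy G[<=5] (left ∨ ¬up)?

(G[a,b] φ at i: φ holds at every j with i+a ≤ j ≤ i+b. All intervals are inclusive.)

Evaluate at each i in [0,7]:
  i=0: ✓ (all of [0,5])
  i=1: ✓ (all of [1,6])
  i=2: ✓ (all of [2,7])
  i=3: ✗ (fails at j=8)
  i=4: ✗ (fails at j=8)
  i=5: ✗ (fails at j=8)
  i=6: ✗ (fails at j=8)
  i=7: ✗ (fails at j=8)
Positions where it holds: {0, 1, 2} → 3.

3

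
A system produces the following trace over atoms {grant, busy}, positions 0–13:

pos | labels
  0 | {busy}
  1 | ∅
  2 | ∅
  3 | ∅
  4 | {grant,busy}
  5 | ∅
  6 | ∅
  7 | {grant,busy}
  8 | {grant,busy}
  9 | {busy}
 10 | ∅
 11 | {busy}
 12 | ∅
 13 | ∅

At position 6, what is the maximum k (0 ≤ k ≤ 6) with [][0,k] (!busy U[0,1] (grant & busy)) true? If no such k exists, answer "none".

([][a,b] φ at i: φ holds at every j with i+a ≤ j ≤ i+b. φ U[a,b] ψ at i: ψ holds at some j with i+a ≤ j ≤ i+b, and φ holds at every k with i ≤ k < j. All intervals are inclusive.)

(!busy U[0,1] (grant & busy)) must hold from j=6 onward; find where it first fails.
  j=6: holds
  j=7: holds
  j=8: holds
  j=9: fails
Holds on [6,8], so largest k = 2.

2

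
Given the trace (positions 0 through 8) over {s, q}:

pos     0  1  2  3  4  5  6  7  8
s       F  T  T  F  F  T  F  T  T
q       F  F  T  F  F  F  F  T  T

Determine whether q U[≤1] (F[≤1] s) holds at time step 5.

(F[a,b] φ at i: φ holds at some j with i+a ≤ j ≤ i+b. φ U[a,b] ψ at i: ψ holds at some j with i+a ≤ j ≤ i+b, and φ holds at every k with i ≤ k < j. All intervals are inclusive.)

True

Need some j in [5,6] with F[≤1] s, and q at every k in [5,j-1].
  j=5: F[≤1] s holds; no prefix to check → satisfied.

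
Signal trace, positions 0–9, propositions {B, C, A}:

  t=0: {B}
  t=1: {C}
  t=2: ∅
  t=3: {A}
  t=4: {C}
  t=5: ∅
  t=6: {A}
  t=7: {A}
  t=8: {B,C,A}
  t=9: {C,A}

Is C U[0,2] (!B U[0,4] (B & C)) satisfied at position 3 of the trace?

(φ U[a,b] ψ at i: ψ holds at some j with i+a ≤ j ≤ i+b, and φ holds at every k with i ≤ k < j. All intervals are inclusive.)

False

Need some j in [3,5] with (!B U[0,4] (B & C)), and C at every k in [3,j-1].
  j=3: (!B U[0,4] (B & C)) — fails.
  j=4: (!B U[0,4] (B & C)) holds, but C fails at k=3 → not this j.
  j=5: (!B U[0,4] (B & C)) holds, but C fails at k=3 → not this j.
No j in the window works → until fails.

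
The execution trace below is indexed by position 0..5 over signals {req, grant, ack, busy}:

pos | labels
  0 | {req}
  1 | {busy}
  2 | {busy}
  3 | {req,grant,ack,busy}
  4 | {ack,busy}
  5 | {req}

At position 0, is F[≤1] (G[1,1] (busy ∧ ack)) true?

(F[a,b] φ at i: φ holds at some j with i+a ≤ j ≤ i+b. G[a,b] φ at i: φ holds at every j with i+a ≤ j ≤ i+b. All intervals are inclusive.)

No

Check G[1,1] (busy ∧ ack) at each j in [0,1]:
  j=0: fails at 1
  j=1: fails at 2
No position in the window satisfies it → formula fails.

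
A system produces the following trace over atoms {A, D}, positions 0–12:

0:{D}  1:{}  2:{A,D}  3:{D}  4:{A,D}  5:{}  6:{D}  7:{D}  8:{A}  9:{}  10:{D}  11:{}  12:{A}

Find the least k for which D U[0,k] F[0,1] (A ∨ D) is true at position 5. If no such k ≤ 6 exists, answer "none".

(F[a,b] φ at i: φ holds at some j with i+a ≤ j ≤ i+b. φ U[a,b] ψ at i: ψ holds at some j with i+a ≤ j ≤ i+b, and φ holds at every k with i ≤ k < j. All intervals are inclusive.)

Need earliest j ≥ 5 with F[0,1] (A ∨ D), and D at every k in [5,j-1].
  j=5: rhs holds (empty prefix). k = 0.

0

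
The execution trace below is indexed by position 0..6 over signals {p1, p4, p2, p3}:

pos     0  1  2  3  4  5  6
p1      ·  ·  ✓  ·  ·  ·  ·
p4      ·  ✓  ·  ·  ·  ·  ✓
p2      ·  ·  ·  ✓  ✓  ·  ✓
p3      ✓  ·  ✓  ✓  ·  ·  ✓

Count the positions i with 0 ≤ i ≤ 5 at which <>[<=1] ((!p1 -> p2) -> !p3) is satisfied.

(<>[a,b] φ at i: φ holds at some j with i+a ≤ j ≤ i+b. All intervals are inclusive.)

5

Evaluate at each i in [0,5]:
  i=0: ✓ (witness j=0)
  i=1: ✓ (witness j=1)
  i=2: ✗ (none in [2,3])
  i=3: ✓ (witness j=4)
  i=4: ✓ (witness j=4)
  i=5: ✓ (witness j=5)
Positions where it holds: {0, 1, 3, 4, 5} → 5.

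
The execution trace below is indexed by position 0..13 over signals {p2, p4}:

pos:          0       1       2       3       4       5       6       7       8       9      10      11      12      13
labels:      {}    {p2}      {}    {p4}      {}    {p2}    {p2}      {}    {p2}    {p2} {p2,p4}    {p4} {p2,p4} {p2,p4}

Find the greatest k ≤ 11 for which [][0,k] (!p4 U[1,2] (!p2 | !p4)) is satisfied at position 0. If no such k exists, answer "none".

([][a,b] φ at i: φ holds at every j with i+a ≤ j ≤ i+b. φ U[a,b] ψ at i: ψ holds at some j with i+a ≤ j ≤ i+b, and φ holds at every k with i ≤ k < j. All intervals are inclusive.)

2

(!p4 U[1,2] (!p2 | !p4)) must hold from j=0 onward; find where it first fails.
  j=0: holds
  j=1: holds
  j=2: holds
  j=3: fails
Holds on [0,2], so largest k = 2.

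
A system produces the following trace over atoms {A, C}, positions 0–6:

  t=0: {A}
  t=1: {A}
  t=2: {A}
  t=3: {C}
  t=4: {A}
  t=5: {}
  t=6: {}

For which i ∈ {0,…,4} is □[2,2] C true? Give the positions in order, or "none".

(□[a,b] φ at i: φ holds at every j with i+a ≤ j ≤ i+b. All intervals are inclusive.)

1

Evaluate at each i in [0,4]:
  i=0: ✗ (fails at j=2)
  i=1: ✓ (all of [3,3])
  i=2: ✗ (fails at j=4)
  i=3: ✗ (fails at j=5)
  i=4: ✗ (fails at j=6)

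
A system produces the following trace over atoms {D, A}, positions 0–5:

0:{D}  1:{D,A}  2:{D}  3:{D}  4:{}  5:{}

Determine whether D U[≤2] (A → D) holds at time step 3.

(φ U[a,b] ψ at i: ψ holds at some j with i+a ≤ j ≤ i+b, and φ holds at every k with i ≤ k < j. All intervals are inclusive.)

Yes

Need some j in [3,5] with (A → D), and D at every k in [3,j-1].
  j=3: (A → D) holds; no prefix to check → satisfied.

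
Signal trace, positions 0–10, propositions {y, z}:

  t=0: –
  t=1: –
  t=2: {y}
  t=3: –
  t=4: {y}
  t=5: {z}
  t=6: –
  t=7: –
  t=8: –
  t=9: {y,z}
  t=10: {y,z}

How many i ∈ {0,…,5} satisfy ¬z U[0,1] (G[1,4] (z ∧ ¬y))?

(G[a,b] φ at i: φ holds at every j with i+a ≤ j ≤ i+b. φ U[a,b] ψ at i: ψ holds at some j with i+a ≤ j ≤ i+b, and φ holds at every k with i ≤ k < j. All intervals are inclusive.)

0

Evaluate at each i in [0,5]:
  i=0: ✗ (no rhs in [0,1])
  i=1: ✗ (no rhs in [1,2])
  i=2: ✗ (no rhs in [2,3])
  i=3: ✗ (no rhs in [3,4])
  i=4: ✗ (no rhs in [4,5])
  i=5: ✗ (no rhs in [5,6])
Positions where it holds: {} → 0.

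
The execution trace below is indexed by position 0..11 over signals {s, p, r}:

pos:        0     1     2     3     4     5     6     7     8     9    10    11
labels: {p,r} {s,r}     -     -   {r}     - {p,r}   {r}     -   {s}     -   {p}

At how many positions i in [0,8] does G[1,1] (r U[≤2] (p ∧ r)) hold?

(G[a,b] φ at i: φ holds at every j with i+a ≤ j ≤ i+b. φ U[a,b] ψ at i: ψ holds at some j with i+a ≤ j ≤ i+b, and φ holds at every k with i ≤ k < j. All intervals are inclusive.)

Evaluate at each i in [0,8]:
  i=0: ✗ (fails at j=1)
  i=1: ✗ (fails at j=2)
  i=2: ✗ (fails at j=3)
  i=3: ✗ (fails at j=4)
  i=4: ✗ (fails at j=5)
  i=5: ✓ (all of [6,6])
  i=6: ✗ (fails at j=7)
  i=7: ✗ (fails at j=8)
  i=8: ✗ (fails at j=9)
Positions where it holds: {5} → 1.

1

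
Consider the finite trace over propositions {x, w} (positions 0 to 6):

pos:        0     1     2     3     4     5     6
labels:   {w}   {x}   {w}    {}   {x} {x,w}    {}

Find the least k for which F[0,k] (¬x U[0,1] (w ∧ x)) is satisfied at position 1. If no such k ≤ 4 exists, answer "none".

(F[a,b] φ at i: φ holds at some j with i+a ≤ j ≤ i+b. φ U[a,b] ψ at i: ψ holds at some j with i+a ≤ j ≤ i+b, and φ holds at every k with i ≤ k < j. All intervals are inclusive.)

Scan j = 1,2,… for (¬x U[0,1] (w ∧ x)):
  j=1: fails
  j=2: fails
  j=3: fails
  j=4: fails
  j=5: holds
First hit at j=5, so smallest k = 5-1 = 4.

4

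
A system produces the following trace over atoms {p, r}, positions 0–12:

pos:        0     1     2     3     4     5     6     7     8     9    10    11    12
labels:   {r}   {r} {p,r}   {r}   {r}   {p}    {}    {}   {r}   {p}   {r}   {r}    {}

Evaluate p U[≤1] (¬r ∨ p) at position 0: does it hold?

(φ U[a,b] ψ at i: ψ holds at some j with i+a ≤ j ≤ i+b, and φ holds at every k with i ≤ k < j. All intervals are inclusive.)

Need some j in [0,1] with (¬r ∨ p), and p at every k in [0,j-1].
  j=0: (¬r ∨ p) false.
  j=1: (¬r ∨ p) false.
No j in the window works → until fails.

False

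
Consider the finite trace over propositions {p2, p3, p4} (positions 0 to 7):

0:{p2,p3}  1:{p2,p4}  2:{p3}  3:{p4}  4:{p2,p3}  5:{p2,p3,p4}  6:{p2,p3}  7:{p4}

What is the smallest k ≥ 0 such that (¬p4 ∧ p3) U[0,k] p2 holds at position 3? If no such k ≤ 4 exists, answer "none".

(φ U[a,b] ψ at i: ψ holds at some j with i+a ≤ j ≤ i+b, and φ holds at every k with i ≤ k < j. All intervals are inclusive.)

none

Need earliest j ≥ 3 with p2, and (¬p4 ∧ p3) at every k in [3,j-1].
  j=3: rhs fails.
  j=4: rhs holds but lhs fails at k=3.
  j=5: rhs holds but lhs fails at k=3.
  j=6: rhs holds but lhs fails at k=3.
  j=7: rhs fails.
No witness within the range → none.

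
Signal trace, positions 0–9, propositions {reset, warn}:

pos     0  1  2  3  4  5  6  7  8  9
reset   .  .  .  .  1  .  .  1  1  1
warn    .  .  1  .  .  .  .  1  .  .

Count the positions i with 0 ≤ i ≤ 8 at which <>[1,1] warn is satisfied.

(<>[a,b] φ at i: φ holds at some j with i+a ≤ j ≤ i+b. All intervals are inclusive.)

Evaluate at each i in [0,8]:
  i=0: ✗ (none in [1,1])
  i=1: ✓ (witness j=2)
  i=2: ✗ (none in [3,3])
  i=3: ✗ (none in [4,4])
  i=4: ✗ (none in [5,5])
  i=5: ✗ (none in [6,6])
  i=6: ✓ (witness j=7)
  i=7: ✗ (none in [8,8])
  i=8: ✗ (none in [9,9])
Positions where it holds: {1, 6} → 2.

2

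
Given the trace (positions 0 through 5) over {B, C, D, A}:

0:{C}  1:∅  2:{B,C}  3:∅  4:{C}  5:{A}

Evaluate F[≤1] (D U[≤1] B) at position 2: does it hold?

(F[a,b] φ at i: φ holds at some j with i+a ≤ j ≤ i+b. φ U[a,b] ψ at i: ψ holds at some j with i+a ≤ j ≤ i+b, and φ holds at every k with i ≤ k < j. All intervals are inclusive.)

Check (D U[≤1] B) at each j in [2,3]:
  j=2: holds
  j=3: fails
Found at j=2 → formula holds.

True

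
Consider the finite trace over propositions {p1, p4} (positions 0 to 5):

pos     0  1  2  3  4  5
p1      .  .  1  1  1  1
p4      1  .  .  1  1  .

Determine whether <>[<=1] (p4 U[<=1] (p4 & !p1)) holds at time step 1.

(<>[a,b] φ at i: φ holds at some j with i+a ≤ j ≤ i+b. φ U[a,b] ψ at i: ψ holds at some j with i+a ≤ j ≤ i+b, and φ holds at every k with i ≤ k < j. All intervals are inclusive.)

Check (p4 U[<=1] (p4 & !p1)) at each j in [1,2]:
  j=1: fails
  j=2: fails
No position in the window satisfies it → formula fails.

No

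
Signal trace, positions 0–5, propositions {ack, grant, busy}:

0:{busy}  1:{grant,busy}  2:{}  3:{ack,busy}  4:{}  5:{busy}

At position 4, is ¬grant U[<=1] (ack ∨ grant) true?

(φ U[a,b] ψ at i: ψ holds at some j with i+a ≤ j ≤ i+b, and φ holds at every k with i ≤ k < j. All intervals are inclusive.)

Need some j in [4,5] with (ack ∨ grant), and ¬grant at every k in [4,j-1].
  j=4: (ack ∨ grant) false.
  j=5: (ack ∨ grant) false.
No j in the window works → until fails.

No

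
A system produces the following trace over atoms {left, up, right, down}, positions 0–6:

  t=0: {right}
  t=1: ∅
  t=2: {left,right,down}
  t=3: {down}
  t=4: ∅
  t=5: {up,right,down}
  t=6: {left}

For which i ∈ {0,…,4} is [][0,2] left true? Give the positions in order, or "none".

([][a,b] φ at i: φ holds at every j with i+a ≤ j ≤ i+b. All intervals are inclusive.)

Evaluate at each i in [0,4]:
  i=0: ✗ (fails at j=0)
  i=1: ✗ (fails at j=1)
  i=2: ✗ (fails at j=3)
  i=3: ✗ (fails at j=3)
  i=4: ✗ (fails at j=4)

none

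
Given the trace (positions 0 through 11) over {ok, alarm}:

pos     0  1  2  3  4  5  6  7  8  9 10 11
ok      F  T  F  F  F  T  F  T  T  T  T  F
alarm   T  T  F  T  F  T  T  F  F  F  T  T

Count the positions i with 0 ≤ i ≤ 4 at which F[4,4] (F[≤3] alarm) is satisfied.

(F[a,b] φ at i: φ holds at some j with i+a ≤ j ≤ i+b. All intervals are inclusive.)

5

Evaluate at each i in [0,4]:
  i=0: ✓ (witness j=4)
  i=1: ✓ (witness j=5)
  i=2: ✓ (witness j=6)
  i=3: ✓ (witness j=7)
  i=4: ✓ (witness j=8)
Positions where it holds: {0, 1, 2, 3, 4} → 5.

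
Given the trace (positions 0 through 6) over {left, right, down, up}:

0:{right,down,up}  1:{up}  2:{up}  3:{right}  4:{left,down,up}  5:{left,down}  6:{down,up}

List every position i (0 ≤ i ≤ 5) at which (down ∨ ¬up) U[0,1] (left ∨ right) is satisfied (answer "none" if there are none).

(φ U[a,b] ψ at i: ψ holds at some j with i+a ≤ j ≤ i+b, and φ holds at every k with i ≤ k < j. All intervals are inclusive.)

0, 3, 4, 5

Evaluate at each i in [0,5]:
  i=0: ✓ (rhs at j=0)
  i=1: ✗ (no rhs in [1,2])
  i=2: ✗ (lhs fails at k=2 before rhs at j=3)
  i=3: ✓ (rhs at j=3)
  i=4: ✓ (rhs at j=4)
  i=5: ✓ (rhs at j=5)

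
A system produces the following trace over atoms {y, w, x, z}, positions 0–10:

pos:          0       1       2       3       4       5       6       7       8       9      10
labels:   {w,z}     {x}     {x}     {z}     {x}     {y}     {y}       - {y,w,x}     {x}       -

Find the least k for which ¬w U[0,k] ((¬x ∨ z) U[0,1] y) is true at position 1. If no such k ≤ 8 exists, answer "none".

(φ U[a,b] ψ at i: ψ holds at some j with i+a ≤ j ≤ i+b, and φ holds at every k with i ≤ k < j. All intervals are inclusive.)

4

Need earliest j ≥ 1 with ((¬x ∨ z) U[0,1] y), and ¬w at every k in [1,j-1].
  j=1: rhs fails.
  j=2: rhs fails.
  j=3: rhs fails.
  j=4: rhs fails.
  j=5: rhs holds; lhs holds on [1,4]. k = 4.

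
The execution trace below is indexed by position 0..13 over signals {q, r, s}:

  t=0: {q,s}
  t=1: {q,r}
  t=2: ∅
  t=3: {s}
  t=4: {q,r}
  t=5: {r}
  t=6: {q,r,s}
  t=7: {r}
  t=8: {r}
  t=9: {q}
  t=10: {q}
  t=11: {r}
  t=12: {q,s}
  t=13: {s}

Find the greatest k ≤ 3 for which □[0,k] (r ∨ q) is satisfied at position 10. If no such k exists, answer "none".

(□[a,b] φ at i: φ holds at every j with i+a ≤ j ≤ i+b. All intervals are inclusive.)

2

(r ∨ q) must hold from j=10 onward; find where it first fails.
  j=10: holds
  j=11: holds
  j=12: holds
  j=13: fails
Holds on [10,12], so largest k = 2.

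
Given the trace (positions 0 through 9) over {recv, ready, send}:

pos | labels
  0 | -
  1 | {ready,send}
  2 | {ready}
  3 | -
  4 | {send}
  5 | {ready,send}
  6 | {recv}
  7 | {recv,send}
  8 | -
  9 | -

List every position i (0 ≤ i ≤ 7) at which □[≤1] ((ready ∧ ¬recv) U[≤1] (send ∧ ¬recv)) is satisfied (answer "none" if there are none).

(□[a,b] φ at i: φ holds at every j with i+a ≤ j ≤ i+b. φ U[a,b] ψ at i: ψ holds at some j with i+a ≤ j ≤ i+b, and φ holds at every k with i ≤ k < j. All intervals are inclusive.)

Evaluate at each i in [0,7]:
  i=0: ✗ (fails at j=0)
  i=1: ✗ (fails at j=2)
  i=2: ✗ (fails at j=2)
  i=3: ✗ (fails at j=3)
  i=4: ✓ (all of [4,5])
  i=5: ✗ (fails at j=6)
  i=6: ✗ (fails at j=6)
  i=7: ✗ (fails at j=7)

4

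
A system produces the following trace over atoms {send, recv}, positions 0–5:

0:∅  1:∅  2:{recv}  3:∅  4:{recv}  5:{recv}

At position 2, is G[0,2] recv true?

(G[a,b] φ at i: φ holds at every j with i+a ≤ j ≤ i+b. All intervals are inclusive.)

Check recv at every j in [2,4]:
  j=2: true
  j=3: false
  j=4: true
Fails at j=3 → formula fails.

False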